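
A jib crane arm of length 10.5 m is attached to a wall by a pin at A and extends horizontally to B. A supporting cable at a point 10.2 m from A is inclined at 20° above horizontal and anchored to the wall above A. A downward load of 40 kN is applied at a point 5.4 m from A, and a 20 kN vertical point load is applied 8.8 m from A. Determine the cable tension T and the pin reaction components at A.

ΣM about A: T·sin20°·10.2 − 40·5.4 − 20·8.8 = 0 → T = 392/(10.2·0.34202) = 112.366 ≈ 112.4 kN.
ΣF_x = 0: A_x − T·cos20° = 0 → A_x = 112.366 × 0.939693 = 105.6 kN.
ΣF_y = 0: A_y + T·sin20° − 40 − 20 = 0 → A_y = 60 − 112.366 × 0.34202 = 21.57 kN.

T = 112.4 kN, A_x = 105.6 kN, A_y = 21.57 kN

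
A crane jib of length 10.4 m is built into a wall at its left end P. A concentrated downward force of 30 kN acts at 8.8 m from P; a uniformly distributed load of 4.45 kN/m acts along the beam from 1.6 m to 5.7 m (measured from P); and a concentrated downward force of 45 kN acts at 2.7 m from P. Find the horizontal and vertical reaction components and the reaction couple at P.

Resultant of the distributed load: 4.45 × 4.1 = 18.245 kN at 3.65 m from P.
ΣF_x = 0: P_x = 0.
ΣF_y = 0: P_y − 30 − 4.45·4.1 − 45 = 0 → P_y = 93.25 kN.
ΣM about P: M_P − 30·8.8 − (4.45·4.1)·3.65 − 45·2.7 = 0 → M_P = 452.1 kN·m.

P_x = 0, P_y = 93.25 kN, M_P = 452.1 kN·m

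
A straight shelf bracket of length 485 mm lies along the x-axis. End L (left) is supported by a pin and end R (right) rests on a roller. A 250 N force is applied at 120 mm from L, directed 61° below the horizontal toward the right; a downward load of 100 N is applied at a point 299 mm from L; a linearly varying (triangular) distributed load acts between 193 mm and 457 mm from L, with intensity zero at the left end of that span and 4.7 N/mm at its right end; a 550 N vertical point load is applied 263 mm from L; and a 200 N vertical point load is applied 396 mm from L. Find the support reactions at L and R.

L_x = -121.2 N, L_y = 639.7 N, R_y = 1049 N

Resultant of the triangular load: ½ × 4.7 × 264 = 620.4 N, acting at 369 mm from L (one-third of the span from the peak).
Moments about L: R_y·485 − 250·sin61°·120 − 100·299 − (½·4.7·264)·369 − 550·263 − 200·396 = 0 → R_y = 508916/485 = 1049.31 ≈ 1049 N.
ΣF_y = 0: L_y + 1049.31 − 250·sin61° − 100 − ½·4.7·264 − 550 − 200 = 0 → L_y = 639.7 N.
ΣF_x = 0: L_x + 250·cos61° = 0 → L_x = -121.2 N.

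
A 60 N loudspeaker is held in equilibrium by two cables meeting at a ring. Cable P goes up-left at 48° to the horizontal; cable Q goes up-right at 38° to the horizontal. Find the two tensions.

ΣF_x = 0: −T_P·cos48° + T_Q·cos38° = 0 → T_Q = 0.849139·T_P.
ΣF_y = 0: T_P·sin48° + T_Q·sin38° = 60.
Substitute: T_P·(0.743145 + 0.849139·0.615661) = 60 → T_P = 47.3961 ≈ 47.40 N.
Then T_Q = 0.849139 × 47.3961 = 40.25 N.

T_P = 47.40 N, T_Q = 40.25 N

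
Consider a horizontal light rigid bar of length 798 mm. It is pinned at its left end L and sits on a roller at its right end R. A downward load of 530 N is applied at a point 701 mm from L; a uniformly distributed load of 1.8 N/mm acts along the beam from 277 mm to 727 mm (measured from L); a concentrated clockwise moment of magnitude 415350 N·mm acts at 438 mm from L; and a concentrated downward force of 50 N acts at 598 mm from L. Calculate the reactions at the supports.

Resultant of the distributed load: 1.8 × 450 = 810 N at 502 mm from L.
ΣM about L: R_y·798 − 530·701 − (1.8·450)·502 − 415350 − 50·598 = 0 → R_y = 1223400/798 = 1533.08 ≈ 1533 N.
ΣF_y = 0: L_y + 1533.08 − 530 − 1.8·450 − 50 = 0 → L_y = -143.1 N.
ΣF_x = 0: no horizontal applied forces, so L_x = 0.

L_x = 0, L_y = -143.1 N, R_y = 1533 N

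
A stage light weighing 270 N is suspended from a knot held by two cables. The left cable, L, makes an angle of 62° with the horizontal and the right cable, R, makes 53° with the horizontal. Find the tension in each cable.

T_L = 179.3 N, T_R = 139.9 N

ΣF_x = 0: −T_L·cos62° + T_R·cos53° = 0 → T_R = 0.780093·T_L.
ΣF_y = 0: T_L·sin62° + T_R·sin53° = 270.
Substitute: T_L·(0.882948 + 0.780093·0.798636) = 270 → T_L = 179.288 ≈ 179.3 N.
Then T_R = 0.780093 × 179.288 = 139.9 N.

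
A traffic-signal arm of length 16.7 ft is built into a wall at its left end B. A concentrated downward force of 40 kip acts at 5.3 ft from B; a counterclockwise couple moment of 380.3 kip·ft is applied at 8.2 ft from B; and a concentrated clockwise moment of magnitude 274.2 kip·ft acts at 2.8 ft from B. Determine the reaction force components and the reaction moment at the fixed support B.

ΣF_x = 0: B_x = 0.
ΣF_y = 0: B_y − 40 = 0 → B_y = 40.00 kip.
ΣM about B: M_B − 40·5.3 + 380.3 − 274.2 = 0 → M_B = 105.9 kip·ft.

B_x = 0, B_y = 40.00 kip, M_B = 105.9 kip·ft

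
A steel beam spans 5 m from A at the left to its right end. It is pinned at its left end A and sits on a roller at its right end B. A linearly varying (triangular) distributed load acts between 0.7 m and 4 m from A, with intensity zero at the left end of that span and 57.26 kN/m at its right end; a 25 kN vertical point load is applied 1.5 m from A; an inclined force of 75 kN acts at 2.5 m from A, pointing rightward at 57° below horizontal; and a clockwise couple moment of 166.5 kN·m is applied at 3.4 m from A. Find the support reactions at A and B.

Resultant of the triangular load: ½ × 57.26 × 3.3 = 94.479 kN, acting at 2.9 m from A (one-third of the span from the peak).
Moments about A: B_y·5 − (½·57.26·3.3)·2.9 − 25·1.5 − 75·sin57°·2.5 − 166.5 = 0 → B_y = 635.24/5 = 127.048 ≈ 127.0 kN.
ΣF_y = 0: A_y + 127.048 − ½·57.26·3.3 − 25 − 75·sin57° = 0 → A_y = 55.33 kN.
ΣF_x = 0: A_x + 75·cos57° = 0 → A_x = -40.85 kN.

A_x = -40.85 kN, A_y = 55.33 kN, B_y = 127.0 kN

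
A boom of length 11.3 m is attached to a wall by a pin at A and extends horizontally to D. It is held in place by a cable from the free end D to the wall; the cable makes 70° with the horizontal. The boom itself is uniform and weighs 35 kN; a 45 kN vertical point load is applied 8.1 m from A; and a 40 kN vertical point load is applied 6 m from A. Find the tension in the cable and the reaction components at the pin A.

ΣM about A: T·sin70°·11.3 − 35·5.65 − 45·8.1 − 40·6 = 0 → T = 802.25/(11.3·0.939693) = 75.5519 ≈ 75.55 kN.
ΣF_x = 0: A_x − T·cos70° = 0 → A_x = 75.5519 × 0.34202 = 25.84 kN.
ΣF_y = 0: A_y + T·sin70° − 35 − 45 − 40 = 0 → A_y = 120 − 75.5519 × 0.939693 = 49.00 kN.

T = 75.55 kN, A_x = 25.84 kN, A_y = 49.00 kN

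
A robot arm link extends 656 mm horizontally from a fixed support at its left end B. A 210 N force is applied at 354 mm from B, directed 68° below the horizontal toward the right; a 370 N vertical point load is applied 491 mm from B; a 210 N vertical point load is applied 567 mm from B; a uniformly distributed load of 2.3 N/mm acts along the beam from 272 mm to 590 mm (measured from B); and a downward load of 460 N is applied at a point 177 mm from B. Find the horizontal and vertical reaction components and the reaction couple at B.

B_x = -78.67 N, B_y = 1966 N, M_B = 766300 N·mm

Resultant of the distributed load: 2.3 × 318 = 731.4 N at 431 mm from B.
ΣF_x = 0: B_x + 210·cos68° = 0 → B_x = -78.67 N.
ΣF_y = 0: B_y − 210·sin68° − 370 − 210 − 2.3·318 − 460 = 0 → B_y = 1966 N.
ΣM about B: M_B − 210·sin68°·354 − 370·491 − 210·567 − (2.3·318)·431 − 460·177 = 0 → M_B = 766300 N·mm.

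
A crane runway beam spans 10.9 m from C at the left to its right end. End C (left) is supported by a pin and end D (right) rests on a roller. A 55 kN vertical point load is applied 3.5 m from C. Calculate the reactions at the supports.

Taking moments about C: D_y·10.9 − 55·3.5 = 0 → D_y = 192.5/10.9 = 17.6606 ≈ 17.66 kN.
ΣF_y = 0: C_y + 17.6606 − 55 = 0 → C_y = 37.34 kN.
ΣF_x = 0: no horizontal applied forces, so C_x = 0.

C_x = 0, C_y = 37.34 kN, D_y = 17.66 kN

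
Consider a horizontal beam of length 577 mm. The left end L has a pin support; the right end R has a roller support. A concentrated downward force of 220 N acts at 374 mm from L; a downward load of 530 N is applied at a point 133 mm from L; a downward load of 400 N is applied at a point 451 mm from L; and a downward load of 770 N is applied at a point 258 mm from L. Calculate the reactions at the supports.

L_x = 0, L_y = 998.3 N, R_y = 921.7 N

ΣM about L: R_y·577 − 220·374 − 530·133 − 400·451 − 770·258 = 0 → R_y = 531830/577 = 921.716 ≈ 921.7 N.
ΣF_y = 0: L_y + 921.716 − 220 − 530 − 400 − 770 = 0 → L_y = 998.3 N.
ΣF_x = 0: no horizontal applied forces, so L_x = 0.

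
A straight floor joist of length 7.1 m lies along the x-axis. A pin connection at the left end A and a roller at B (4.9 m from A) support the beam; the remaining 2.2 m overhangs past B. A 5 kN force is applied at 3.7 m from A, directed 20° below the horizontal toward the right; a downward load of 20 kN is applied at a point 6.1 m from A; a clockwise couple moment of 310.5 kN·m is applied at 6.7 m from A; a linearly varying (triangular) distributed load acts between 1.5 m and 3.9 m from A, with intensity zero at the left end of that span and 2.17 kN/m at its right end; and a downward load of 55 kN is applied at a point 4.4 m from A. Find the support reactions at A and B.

Resultant of the triangular load: ½ × 2.17 × 2.4 = 2.604 kN, acting at 3.1 m from A (one-third of the span from the peak).
ΣM about A: B_y·4.9 − 5·sin20°·3.7 − 20·6.1 − 310.5 − (½·2.17·2.4)·3.1 − 55·4.4 = 0 → B_y = 688.9/4.9 = 140.592 ≈ 140.6 kN.
ΣF_y = 0: A_y + 140.592 − 5·sin20° − 20 − ½·2.17·2.4 − 55 = 0 → A_y = -61.28 kN.
ΣF_x = 0: A_x + 5·cos20° = 0 → A_x = -4.698 kN.

A_x = -4.698 kN, A_y = -61.28 kN, B_y = 140.6 kN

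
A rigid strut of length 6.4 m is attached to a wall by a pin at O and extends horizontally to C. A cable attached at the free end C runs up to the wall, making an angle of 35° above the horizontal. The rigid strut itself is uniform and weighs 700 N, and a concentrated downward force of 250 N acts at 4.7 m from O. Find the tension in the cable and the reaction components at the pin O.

T = 930.3 N, O_x = 762.1 N, O_y = 416.4 N

ΣM about O: T·sin35°·6.4 − 700·3.2 − 250·4.7 = 0 → T = 3415/(6.4·0.573576) = 930.293 ≈ 930.3 N.
ΣF_x = 0: O_x − T·cos35° = 0 → O_x = 930.293 × 0.819152 = 762.1 N.
ΣF_y = 0: O_y + T·sin35° − 700 − 250 = 0 → O_y = 950 − 930.293 × 0.573576 = 416.4 N.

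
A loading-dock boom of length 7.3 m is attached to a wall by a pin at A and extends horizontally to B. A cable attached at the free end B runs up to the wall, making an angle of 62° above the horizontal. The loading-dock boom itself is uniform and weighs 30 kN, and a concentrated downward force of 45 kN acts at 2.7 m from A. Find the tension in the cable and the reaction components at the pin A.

ΣM about A: T·sin62°·7.3 − 30·3.65 − 45·2.7 = 0 → T = 231/(7.3·0.882948) = 35.8388 ≈ 35.84 kN.
ΣF_x = 0: A_x − T·cos62° = 0 → A_x = 35.8388 × 0.469472 = 16.83 kN.
ΣF_y = 0: A_y + T·sin62° − 30 − 45 = 0 → A_y = 75 − 35.8388 × 0.882948 = 43.36 kN.

T = 35.84 kN, A_x = 16.83 kN, A_y = 43.36 kN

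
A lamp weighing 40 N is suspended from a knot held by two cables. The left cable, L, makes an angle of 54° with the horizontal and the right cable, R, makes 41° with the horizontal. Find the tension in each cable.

ΣF_x = 0: −T_L·cos54° + T_R·cos41° = 0 → T_R = 0.778823·T_L.
ΣF_y = 0: T_L·sin54° + T_R·sin41° = 40.
Substitute: T_L·(0.809017 + 0.778823·0.656059) = 40 → T_L = 30.3037 ≈ 30.30 N.
Then T_R = 0.778823 × 30.3037 = 23.60 N.

T_L = 30.30 N, T_R = 23.60 N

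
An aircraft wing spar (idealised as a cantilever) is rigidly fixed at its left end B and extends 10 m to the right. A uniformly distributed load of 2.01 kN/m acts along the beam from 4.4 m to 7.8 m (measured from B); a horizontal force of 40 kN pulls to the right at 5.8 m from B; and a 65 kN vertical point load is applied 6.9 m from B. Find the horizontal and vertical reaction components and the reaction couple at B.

Resultant of the distributed load: 2.01 × 3.4 = 6.834 kN at 6.1 m from B.
ΣF_x = 0: B_x + 40 = 0 → B_x = -40.00 kN.
ΣF_y = 0: B_y − 2.01·3.4 − 65 = 0 → B_y = 71.83 kN.
ΣM about B: M_B − (2.01·3.4)·6.1 − 65·6.9 = 0 → M_B = 490.2 kN·m.

B_x = -40.00 kN, B_y = 71.83 kN, M_B = 490.2 kN·m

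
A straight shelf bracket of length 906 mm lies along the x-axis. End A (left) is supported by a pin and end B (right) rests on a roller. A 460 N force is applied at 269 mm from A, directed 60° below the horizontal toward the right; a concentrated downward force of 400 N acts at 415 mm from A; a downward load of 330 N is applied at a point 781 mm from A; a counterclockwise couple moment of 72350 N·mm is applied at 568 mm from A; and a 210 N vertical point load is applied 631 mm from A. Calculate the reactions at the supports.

A_x = -230.0 N, A_y = 686.0 N, B_y = 652.4 N

Taking moments about A: B_y·906 − 460·sin60°·269 − 400·415 − 330·781 + 72350 − 210·631 = 0 → B_y = 591052/906 = 652.375 ≈ 652.4 N.
ΣF_y = 0: A_y + 652.375 − 460·sin60° − 400 − 330 − 210 = 0 → A_y = 686.0 N.
ΣF_x = 0: A_x + 460·cos60° = 0 → A_x = -230.0 N.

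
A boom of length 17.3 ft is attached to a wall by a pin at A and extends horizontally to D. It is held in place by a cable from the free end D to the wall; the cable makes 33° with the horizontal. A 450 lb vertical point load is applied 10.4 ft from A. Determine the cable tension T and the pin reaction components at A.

T = 496.7 lb, A_x = 416.6 lb, A_y = 179.5 lb

ΣM about A: T·sin33°·17.3 − 450·10.4 = 0 → T = 4680/(17.3·0.544639) = 496.696 ≈ 496.7 lb.
ΣF_x = 0: A_x − T·cos33° = 0 → A_x = 496.696 × 0.838671 = 416.6 lb.
ΣF_y = 0: A_y + T·sin33° − 450 = 0 → A_y = 450 − 496.696 × 0.544639 = 179.5 lb.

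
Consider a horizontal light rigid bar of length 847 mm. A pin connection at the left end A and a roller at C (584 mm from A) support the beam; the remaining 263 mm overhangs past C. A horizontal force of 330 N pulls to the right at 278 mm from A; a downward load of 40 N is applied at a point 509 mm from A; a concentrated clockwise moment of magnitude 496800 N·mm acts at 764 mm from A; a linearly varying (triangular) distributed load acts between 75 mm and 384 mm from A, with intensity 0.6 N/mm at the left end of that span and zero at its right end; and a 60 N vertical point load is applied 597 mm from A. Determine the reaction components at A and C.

A_x = -330.0 N, A_y = -782.4 N, C_y = 975.1 N

Resultant of the triangular load: ½ × 0.6 × 309 = 92.7 N, acting at 178 mm from A (one-third of the span from the peak).
ΣM about A: C_y·584 − 40·509 − 496800 − (½·0.6·309)·178 − 60·597 = 0 → C_y = 569480.6/584 = 975.138 ≈ 975.1 N.
ΣF_y = 0: A_y + 975.138 − 40 − ½·0.6·309 − 60 = 0 → A_y = -782.4 N.
ΣF_x = 0: A_x + 330 = 0 → A_x = -330.0 N.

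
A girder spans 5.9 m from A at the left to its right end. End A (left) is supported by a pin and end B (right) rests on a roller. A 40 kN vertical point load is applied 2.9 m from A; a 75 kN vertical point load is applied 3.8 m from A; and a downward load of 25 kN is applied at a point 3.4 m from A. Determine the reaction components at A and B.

Moments about A: B_y·5.9 − 40·2.9 − 75·3.8 − 25·3.4 = 0 → B_y = 486/5.9 = 82.3729 ≈ 82.37 kN.
ΣF_y = 0: A_y + 82.3729 − 40 − 75 − 25 = 0 → A_y = 57.63 kN.
ΣF_x = 0: no horizontal applied forces, so A_x = 0.

A_x = 0, A_y = 57.63 kN, B_y = 82.37 kN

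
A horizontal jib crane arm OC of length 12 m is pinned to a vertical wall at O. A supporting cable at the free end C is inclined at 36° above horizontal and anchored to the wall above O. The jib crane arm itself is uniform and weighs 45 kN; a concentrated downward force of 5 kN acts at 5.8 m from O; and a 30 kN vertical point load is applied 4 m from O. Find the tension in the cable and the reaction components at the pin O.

ΣM about O: T·sin36°·12 − 45·6 − 5·5.8 − 30·4 = 0 → T = 419/(12·0.587785) = 59.4038 ≈ 59.40 kN.
ΣF_x = 0: O_x − T·cos36° = 0 → O_x = 59.4038 × 0.809017 = 48.06 kN.
ΣF_y = 0: O_y + T·sin36° − 45 − 5 − 30 = 0 → O_y = 80 − 59.4038 × 0.587785 = 45.08 kN.

T = 59.40 kN, O_x = 48.06 kN, O_y = 45.08 kN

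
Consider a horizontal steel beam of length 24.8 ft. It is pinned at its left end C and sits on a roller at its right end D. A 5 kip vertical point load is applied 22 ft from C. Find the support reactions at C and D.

C_x = 0, C_y = 0.5645 kip, D_y = 4.435 kip

Taking moments about C: D_y·24.8 − 5·22 = 0 → D_y = 110/24.8 = 4.43548 ≈ 4.435 kip.
ΣF_y = 0: C_y + 4.43548 − 5 = 0 → C_y = 0.5645 kip.
ΣF_x = 0: no horizontal applied forces, so C_x = 0.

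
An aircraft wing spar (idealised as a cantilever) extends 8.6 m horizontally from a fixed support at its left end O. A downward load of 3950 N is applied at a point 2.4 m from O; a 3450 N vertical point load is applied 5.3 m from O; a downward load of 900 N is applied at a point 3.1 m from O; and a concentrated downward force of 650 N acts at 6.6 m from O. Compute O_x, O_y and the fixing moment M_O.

ΣF_x = 0: O_x = 0.
ΣF_y = 0: O_y − 3950 − 3450 − 900 − 650 = 0 → O_y = 8950 N.
ΣM about O: M_O − 3950·2.4 − 3450·5.3 − 900·3.1 − 650·6.6 = 0 → M_O = 34840 N·m.

O_x = 0, O_y = 8950 N, M_O = 34840 N·m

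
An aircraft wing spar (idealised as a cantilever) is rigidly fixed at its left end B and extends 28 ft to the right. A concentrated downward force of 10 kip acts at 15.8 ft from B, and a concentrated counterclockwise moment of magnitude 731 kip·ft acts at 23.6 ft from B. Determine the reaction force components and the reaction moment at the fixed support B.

ΣF_x = 0: B_x = 0.
ΣF_y = 0: B_y − 10 = 0 → B_y = 10.00 kip.
ΣM about B: M_B − 10·15.8 + 731 = 0 → M_B = -573.0 kip·ft.

B_x = 0, B_y = 10.00 kip, M_B = -573.0 kip·ft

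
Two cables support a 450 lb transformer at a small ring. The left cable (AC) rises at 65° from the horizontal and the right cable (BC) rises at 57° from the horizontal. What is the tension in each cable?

ΣF_x = 0: −T_AC·cos65° + T_BC·cos57° = 0 → T_BC = 0.77596·T_AC.
ΣF_y = 0: T_AC·sin65° + T_BC·sin57° = 450.
Substitute: T_AC·(0.906308 + 0.77596·0.838671) = 450 → T_AC = 289.002 ≈ 289.0 lb.
Then T_BC = 0.77596 × 289.002 = 224.3 lb.

T_AC = 289.0 lb, T_BC = 224.3 lb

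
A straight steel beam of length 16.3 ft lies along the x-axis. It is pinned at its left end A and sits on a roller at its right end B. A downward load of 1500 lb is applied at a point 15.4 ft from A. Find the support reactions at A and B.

ΣM about A: B_y·16.3 − 1500·15.4 = 0 → B_y = 23100/16.3 = 1417.18 ≈ 1417 lb.
ΣF_y = 0: A_y + 1417.18 − 1500 = 0 → A_y = 82.82 lb.
ΣF_x = 0: no horizontal applied forces, so A_x = 0.

A_x = 0, A_y = 82.82 lb, B_y = 1417 lb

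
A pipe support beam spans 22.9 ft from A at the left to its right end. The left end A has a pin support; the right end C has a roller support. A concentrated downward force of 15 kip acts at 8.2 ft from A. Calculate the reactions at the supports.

ΣM about A: C_y·22.9 − 15·8.2 = 0 → C_y = 123/22.9 = 5.37118 ≈ 5.371 kip.
ΣF_y = 0: A_y + 5.37118 − 15 = 0 → A_y = 9.629 kip.
ΣF_x = 0: no horizontal applied forces, so A_x = 0.

A_x = 0, A_y = 9.629 kip, C_y = 5.371 kip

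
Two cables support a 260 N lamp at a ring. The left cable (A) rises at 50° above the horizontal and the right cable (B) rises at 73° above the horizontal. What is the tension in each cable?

T_A = 90.64 N, T_B = 199.3 N

ΣF_x = 0: −T_A·cos50° + T_B·cos73° = 0 → T_B = 2.19853·T_A.
ΣF_y = 0: T_A·sin50° + T_B·sin73° = 260.
Substitute: T_A·(0.766044 + 2.19853·0.956305) = 260 → T_A = 90.6394 ≈ 90.64 N.
Then T_B = 2.19853 × 90.6394 = 199.3 N.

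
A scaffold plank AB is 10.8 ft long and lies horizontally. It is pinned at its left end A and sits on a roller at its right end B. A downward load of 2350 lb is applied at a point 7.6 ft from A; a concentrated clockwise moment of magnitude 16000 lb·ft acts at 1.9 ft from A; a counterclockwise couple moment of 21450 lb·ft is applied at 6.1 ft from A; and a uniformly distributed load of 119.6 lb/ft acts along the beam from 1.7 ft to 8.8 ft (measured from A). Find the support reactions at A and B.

Resultant of the distributed load: 119.6 × 7.1 = 849.16 lb at 5.25 ft from A.
Taking moments about A: B_y·10.8 − 2350·7.6 − 16000 + 21450 − (119.6·7.1)·5.25 = 0 → B_y = 16868.09/10.8 = 1561.86 ≈ 1562 lb.
ΣF_y = 0: A_y + 1561.86 − 2350 − 119.6·7.1 = 0 → A_y = 1637 lb.
ΣF_x = 0: no horizontal applied forces, so A_x = 0.

A_x = 0, A_y = 1637 lb, B_y = 1562 lb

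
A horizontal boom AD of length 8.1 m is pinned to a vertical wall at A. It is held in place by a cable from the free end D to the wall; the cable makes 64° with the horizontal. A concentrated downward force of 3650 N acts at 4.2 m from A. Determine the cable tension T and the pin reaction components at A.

T = 2106 N, A_x = 923.1 N, A_y = 1757 N

ΣM about A: T·sin64°·8.1 − 3650·4.2 = 0 → T = 15330/(8.1·0.898794) = 2105.7 ≈ 2106 N.
ΣF_x = 0: A_x − T·cos64° = 0 → A_x = 2105.7 × 0.438371 = 923.1 N.
ΣF_y = 0: A_y + T·sin64° − 3650 = 0 → A_y = 3650 − 2105.7 × 0.898794 = 1757 N.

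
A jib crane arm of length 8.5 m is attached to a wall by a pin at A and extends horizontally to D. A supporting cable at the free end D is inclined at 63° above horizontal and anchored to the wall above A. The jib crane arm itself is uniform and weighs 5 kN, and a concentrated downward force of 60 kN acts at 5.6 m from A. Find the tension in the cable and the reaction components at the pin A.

T = 47.17 kN, A_x = 21.42 kN, A_y = 22.97 kN

ΣM about A: T·sin63°·8.5 − 5·4.25 − 60·5.6 = 0 → T = 357.25/(8.5·0.891007) = 47.1707 ≈ 47.17 kN.
ΣF_x = 0: A_x − T·cos63° = 0 → A_x = 47.1707 × 0.45399 = 21.42 kN.
ΣF_y = 0: A_y + T·sin63° − 5 − 60 = 0 → A_y = 65 − 47.1707 × 0.891007 = 22.97 kN.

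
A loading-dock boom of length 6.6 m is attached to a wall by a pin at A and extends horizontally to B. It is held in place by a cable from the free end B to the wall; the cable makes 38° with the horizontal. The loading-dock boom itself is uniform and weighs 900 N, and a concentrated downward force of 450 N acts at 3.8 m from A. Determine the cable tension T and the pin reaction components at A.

ΣM about A: T·sin38°·6.6 − 900·3.3 − 450·3.8 = 0 → T = 4680/(6.6·0.615661) = 1151.76 ≈ 1152 N.
ΣF_x = 0: A_x − T·cos38° = 0 → A_x = 1151.76 × 0.788011 = 907.6 N.
ΣF_y = 0: A_y + T·sin38° − 900 − 450 = 0 → A_y = 1350 − 1151.76 × 0.615661 = 640.9 N.

T = 1152 N, A_x = 907.6 N, A_y = 640.9 N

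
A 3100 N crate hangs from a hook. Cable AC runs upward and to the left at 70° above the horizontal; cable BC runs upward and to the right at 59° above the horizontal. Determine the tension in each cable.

ΣF_x = 0: −T_AC·cos70° + T_BC·cos59° = 0 → T_BC = 0.664068·T_AC.
ΣF_y = 0: T_AC·sin70° + T_BC·sin59° = 3100.
Substitute: T_AC·(0.939693 + 0.664068·0.857167) = 3100 → T_AC = 2054.46 ≈ 2054 N.
Then T_BC = 0.664068 × 2054.46 = 1364 N.

T_AC = 2054 N, T_BC = 1364 N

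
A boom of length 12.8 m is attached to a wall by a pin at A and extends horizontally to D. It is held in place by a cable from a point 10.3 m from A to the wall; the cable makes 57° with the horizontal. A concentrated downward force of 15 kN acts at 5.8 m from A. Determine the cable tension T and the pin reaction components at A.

T = 10.07 kN, A_x = 5.485 kN, A_y = 6.553 kN

ΣM about A: T·sin57°·10.3 − 15·5.8 = 0 → T = 87/(10.3·0.838671) = 10.0714 ≈ 10.07 kN.
ΣF_x = 0: A_x − T·cos57° = 0 → A_x = 10.0714 × 0.544639 = 5.485 kN.
ΣF_y = 0: A_y + T·sin57° − 15 = 0 → A_y = 15 − 10.0714 × 0.838671 = 6.553 kN.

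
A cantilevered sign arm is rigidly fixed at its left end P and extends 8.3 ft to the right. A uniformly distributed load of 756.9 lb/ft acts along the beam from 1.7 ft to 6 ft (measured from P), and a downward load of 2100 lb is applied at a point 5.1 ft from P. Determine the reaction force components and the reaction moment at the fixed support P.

P_x = 0, P_y = 5355 lb, M_P = 23240 lb·ft

Resultant of the distributed load: 756.9 × 4.3 = 3254.67 lb at 3.85 ft from P.
ΣF_x = 0: P_x = 0.
ΣF_y = 0: P_y − 756.9·4.3 − 2100 = 0 → P_y = 5355 lb.
ΣM about P: M_P − (756.9·4.3)·3.85 − 2100·5.1 = 0 → M_P = 23240 lb·ft.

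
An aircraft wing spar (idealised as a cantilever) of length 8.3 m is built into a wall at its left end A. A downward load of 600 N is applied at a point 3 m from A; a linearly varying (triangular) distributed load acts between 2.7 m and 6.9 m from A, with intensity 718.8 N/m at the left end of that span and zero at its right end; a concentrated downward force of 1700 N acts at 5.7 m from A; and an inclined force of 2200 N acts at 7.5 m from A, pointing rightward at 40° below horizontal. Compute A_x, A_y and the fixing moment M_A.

A_x = -1685 N, A_y = 5224 N, M_A = 28280 N·m

Resultant of the triangular load: ½ × 718.8 × 4.2 = 1509.48 N, acting at 4.1 m from A (one-third of the span from the peak).
ΣF_x = 0: A_x + 2200·cos40° = 0 → A_x = -1685 N.
ΣF_y = 0: A_y − 600 − ½·718.8·4.2 − 1700 − 2200·sin40° = 0 → A_y = 5224 N.
ΣM about A: M_A − 600·3 − (½·718.8·4.2)·4.1 − 1700·5.7 − 2200·sin40°·7.5 = 0 → M_A = 28280 N·m.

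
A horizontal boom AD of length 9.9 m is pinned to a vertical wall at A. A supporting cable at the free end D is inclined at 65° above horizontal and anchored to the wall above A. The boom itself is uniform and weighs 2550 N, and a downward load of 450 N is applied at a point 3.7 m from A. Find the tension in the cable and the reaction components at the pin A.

ΣM about A: T·sin65°·9.9 − 2550·4.95 − 450·3.7 = 0 → T = 14287.5/(9.9·0.906308) = 1592.37 ≈ 1592 N.
ΣF_x = 0: A_x − T·cos65° = 0 → A_x = 1592.37 × 0.422618 = 673.0 N.
ΣF_y = 0: A_y + T·sin65° − 2550 − 450 = 0 → A_y = 3000 − 1592.37 × 0.906308 = 1557 N.

T = 1592 N, A_x = 673.0 N, A_y = 1557 N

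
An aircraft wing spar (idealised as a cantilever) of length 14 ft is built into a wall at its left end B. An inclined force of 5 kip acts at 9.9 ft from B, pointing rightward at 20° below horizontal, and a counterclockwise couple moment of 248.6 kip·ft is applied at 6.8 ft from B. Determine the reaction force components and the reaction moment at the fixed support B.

B_x = -4.698 kip, B_y = 1.710 kip, M_B = -231.7 kip·ft

ΣF_x = 0: B_x + 5·cos20° = 0 → B_x = -4.698 kip.
ΣF_y = 0: B_y − 5·sin20° = 0 → B_y = 1.710 kip.
ΣM about B: M_B − 5·sin20°·9.9 + 248.6 = 0 → M_B = -231.7 kip·ft.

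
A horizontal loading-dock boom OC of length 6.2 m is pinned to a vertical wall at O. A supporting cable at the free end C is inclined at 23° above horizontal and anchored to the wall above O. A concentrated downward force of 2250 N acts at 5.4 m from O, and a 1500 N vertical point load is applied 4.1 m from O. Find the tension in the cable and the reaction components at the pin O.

ΣM about O: T·sin23°·6.2 − 2250·5.4 − 1500·4.1 = 0 → T = 18300/(6.2·0.390731) = 7554.08 ≈ 7554 N.
ΣF_x = 0: O_x − T·cos23° = 0 → O_x = 7554.08 × 0.920505 = 6954 N.
ΣF_y = 0: O_y + T·sin23° − 2250 − 1500 = 0 → O_y = 3750 − 7554.08 × 0.390731 = 798.4 N.

T = 7554 N, O_x = 6954 N, O_y = 798.4 N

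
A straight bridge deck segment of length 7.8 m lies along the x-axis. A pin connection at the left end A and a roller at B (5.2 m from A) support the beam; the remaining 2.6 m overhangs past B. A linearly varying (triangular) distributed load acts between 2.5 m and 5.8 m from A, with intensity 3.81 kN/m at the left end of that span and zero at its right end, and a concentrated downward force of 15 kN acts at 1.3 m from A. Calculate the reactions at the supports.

A_x = 0, A_y = 13.18 kN, B_y = 8.102 kN

Resultant of the triangular load: ½ × 3.81 × 3.3 = 6.2865 kN, acting at 3.6 m from A (one-third of the span from the peak).
ΣM about A: B_y·5.2 − (½·3.81·3.3)·3.6 − 15·1.3 = 0 → B_y = 42.1314/5.2 = 8.10219 ≈ 8.102 kN.
ΣF_y = 0: A_y + 8.10219 − ½·3.81·3.3 − 15 = 0 → A_y = 13.18 kN.
ΣF_x = 0: no horizontal applied forces, so A_x = 0.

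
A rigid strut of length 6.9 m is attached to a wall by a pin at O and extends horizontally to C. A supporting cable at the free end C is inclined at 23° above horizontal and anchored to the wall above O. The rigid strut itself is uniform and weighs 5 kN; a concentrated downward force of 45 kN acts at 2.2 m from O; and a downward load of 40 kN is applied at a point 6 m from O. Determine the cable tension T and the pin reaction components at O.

T = 132.1 kN, O_x = 121.6 kN, O_y = 38.37 kN

ΣM about O: T·sin23°·6.9 − 5·3.45 − 45·2.2 − 40·6 = 0 → T = 356.25/(6.9·0.390731) = 132.138 ≈ 132.1 kN.
ΣF_x = 0: O_x − T·cos23° = 0 → O_x = 132.138 × 0.920505 = 121.6 kN.
ΣF_y = 0: O_y + T·sin23° − 5 − 45 − 40 = 0 → O_y = 90 − 132.138 × 0.390731 = 38.37 kN.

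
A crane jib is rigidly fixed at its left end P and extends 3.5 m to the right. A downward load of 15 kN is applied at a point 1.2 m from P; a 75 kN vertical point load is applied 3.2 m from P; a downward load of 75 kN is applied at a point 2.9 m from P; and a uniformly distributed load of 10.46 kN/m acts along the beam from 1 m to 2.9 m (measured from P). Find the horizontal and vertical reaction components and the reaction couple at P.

P_x = 0, P_y = 184.9 kN, M_P = 514.3 kN·m

Resultant of the distributed load: 10.46 × 1.9 = 19.874 kN at 1.95 m from P.
ΣF_x = 0: P_x = 0.
ΣF_y = 0: P_y − 15 − 75 − 75 − 10.46·1.9 = 0 → P_y = 184.9 kN.
ΣM about P: M_P − 15·1.2 − 75·3.2 − 75·2.9 − (10.46·1.9)·1.95 = 0 → M_P = 514.3 kN·m.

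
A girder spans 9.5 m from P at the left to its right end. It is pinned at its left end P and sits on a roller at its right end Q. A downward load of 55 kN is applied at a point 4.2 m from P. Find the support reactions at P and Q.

Taking moments about P: Q_y·9.5 − 55·4.2 = 0 → Q_y = 231/9.5 = 24.3158 ≈ 24.32 kN.
ΣF_y = 0: P_y + 24.3158 − 55 = 0 → P_y = 30.68 kN.
ΣF_x = 0: no horizontal applied forces, so P_x = 0.

P_x = 0, P_y = 30.68 kN, Q_y = 24.32 kN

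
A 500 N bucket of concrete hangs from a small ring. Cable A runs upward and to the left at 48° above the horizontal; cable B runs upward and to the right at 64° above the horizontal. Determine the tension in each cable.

ΣF_x = 0: −T_A·cos48° + T_B·cos64° = 0 → T_B = 1.5264·T_A.
ΣF_y = 0: T_A·sin48° + T_B·sin64° = 500.
Substitute: T_A·(0.743145 + 1.5264·0.898794) = 500 → T_A = 236.399 ≈ 236.4 N.
Then T_B = 1.5264 × 236.399 = 360.8 N.

T_A = 236.4 N, T_B = 360.8 N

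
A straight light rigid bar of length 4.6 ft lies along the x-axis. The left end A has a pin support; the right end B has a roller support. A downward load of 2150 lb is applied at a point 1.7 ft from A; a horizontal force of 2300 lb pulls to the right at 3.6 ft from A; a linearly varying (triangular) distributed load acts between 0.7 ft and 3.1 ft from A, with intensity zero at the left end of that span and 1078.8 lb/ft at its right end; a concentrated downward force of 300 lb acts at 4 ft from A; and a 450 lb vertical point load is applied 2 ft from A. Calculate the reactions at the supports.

Resultant of the triangular load: ½ × 1078.8 × 2.4 = 1294.56 lb, acting at 2.3 ft from A (one-third of the span from the peak).
Moments about A: B_y·4.6 − 2150·1.7 − (½·1078.8·2.4)·2.3 − 300·4 − 450·2 = 0 → B_y = 8732.488/4.6 = 1898.37 ≈ 1898 lb.
ΣF_y = 0: A_y + 1898.37 − 2150 − ½·1078.8·2.4 − 300 − 450 = 0 → A_y = 2296 lb.
ΣF_x = 0: A_x + 2300 = 0 → A_x = -2300 lb.

A_x = -2300 lb, A_y = 2296 lb, B_y = 1898 lb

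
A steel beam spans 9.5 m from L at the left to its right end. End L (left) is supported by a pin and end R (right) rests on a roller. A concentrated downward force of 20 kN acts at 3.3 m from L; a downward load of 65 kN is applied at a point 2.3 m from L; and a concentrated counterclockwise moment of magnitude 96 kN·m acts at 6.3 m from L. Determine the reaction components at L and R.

Taking moments about L: R_y·9.5 − 20·3.3 − 65·2.3 + 96 = 0 → R_y = 119.5/9.5 = 12.5789 ≈ 12.58 kN.
ΣF_y = 0: L_y + 12.5789 − 20 − 65 = 0 → L_y = 72.42 kN.
ΣF_x = 0: no horizontal applied forces, so L_x = 0.

L_x = 0, L_y = 72.42 kN, R_y = 12.58 kN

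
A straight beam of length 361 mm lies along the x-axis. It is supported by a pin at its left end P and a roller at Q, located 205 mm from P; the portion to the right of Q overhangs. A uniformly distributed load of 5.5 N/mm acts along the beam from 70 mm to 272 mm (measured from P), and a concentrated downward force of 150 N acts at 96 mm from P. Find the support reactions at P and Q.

P_x = 0, P_y = 264.0 N, Q_y = 997.0 N

Resultant of the distributed load: 5.5 × 202 = 1111 N at 171 mm from P.
ΣM about P: Q_y·205 − (5.5·202)·171 − 150·96 = 0 → Q_y = 204381/205 = 996.98 ≈ 997.0 N.
ΣF_y = 0: P_y + 996.98 − 5.5·202 − 150 = 0 → P_y = 264.0 N.
ΣF_x = 0: no horizontal applied forces, so P_x = 0.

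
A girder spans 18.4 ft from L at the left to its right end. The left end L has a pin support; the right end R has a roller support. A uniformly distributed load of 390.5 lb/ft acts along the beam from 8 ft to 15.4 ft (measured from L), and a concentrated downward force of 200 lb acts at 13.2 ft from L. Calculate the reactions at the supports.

L_x = 0, L_y = 1109 lb, R_y = 1981 lb

Resultant of the distributed load: 390.5 × 7.4 = 2889.7 lb at 11.7 ft from L.
Moments about L: R_y·18.4 − (390.5·7.4)·11.7 − 200·13.2 = 0 → R_y = 36449.49/18.4 = 1980.95 ≈ 1981 lb.
ΣF_y = 0: L_y + 1980.95 − 390.5·7.4 − 200 = 0 → L_y = 1109 lb.
ΣF_x = 0: no horizontal applied forces, so L_x = 0.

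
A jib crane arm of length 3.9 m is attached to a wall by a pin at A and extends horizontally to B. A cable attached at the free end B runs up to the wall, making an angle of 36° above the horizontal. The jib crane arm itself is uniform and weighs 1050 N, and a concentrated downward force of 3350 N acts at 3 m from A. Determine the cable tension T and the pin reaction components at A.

ΣM about A: T·sin36°·3.9 − 1050·1.95 − 3350·3 = 0 → T = 12097.5/(3.9·0.587785) = 5277.31 ≈ 5277 N.
ΣF_x = 0: A_x − T·cos36° = 0 → A_x = 5277.31 × 0.809017 = 4269 N.
ΣF_y = 0: A_y + T·sin36° − 1050 − 3350 = 0 → A_y = 4400 − 5277.31 × 0.587785 = 1298 N.

T = 5277 N, A_x = 4269 N, A_y = 1298 N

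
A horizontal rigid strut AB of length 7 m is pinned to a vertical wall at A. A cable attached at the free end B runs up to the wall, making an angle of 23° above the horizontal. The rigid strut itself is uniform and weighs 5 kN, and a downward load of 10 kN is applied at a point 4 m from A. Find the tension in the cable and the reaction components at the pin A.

T = 21.02 kN, A_x = 19.35 kN, A_y = 6.786 kN

ΣM about A: T·sin23°·7 − 5·3.5 − 10·4 = 0 → T = 57.5/(7·0.390731) = 21.0229 ≈ 21.02 kN.
ΣF_x = 0: A_x − T·cos23° = 0 → A_x = 21.0229 × 0.920505 = 19.35 kN.
ΣF_y = 0: A_y + T·sin23° − 5 − 10 = 0 → A_y = 15 − 21.0229 × 0.390731 = 6.786 kN.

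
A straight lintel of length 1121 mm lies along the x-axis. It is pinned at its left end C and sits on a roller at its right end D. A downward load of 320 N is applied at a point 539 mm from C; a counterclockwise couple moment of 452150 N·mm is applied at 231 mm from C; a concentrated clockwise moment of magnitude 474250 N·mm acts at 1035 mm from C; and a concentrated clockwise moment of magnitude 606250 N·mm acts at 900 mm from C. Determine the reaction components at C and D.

Moments about C: D_y·1121 − 320·539 + 452150 − 474250 − 606250 = 0 → D_y = 800830/1121 = 714.389 ≈ 714.4 N.
ΣF_y = 0: C_y + 714.389 − 320 = 0 → C_y = -394.4 N.
ΣF_x = 0: no horizontal applied forces, so C_x = 0.

C_x = 0, C_y = -394.4 N, D_y = 714.4 N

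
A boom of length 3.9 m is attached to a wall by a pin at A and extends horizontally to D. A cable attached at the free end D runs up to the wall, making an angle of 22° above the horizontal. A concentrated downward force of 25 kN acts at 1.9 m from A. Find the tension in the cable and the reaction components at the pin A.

T = 32.51 kN, A_x = 30.15 kN, A_y = 12.82 kN

ΣM about A: T·sin22°·3.9 − 25·1.9 = 0 → T = 47.5/(3.9·0.374607) = 32.5127 ≈ 32.51 kN.
ΣF_x = 0: A_x − T·cos22° = 0 → A_x = 32.5127 × 0.927184 = 30.15 kN.
ΣF_y = 0: A_y + T·sin22° − 25 = 0 → A_y = 25 − 32.5127 × 0.374607 = 12.82 kN.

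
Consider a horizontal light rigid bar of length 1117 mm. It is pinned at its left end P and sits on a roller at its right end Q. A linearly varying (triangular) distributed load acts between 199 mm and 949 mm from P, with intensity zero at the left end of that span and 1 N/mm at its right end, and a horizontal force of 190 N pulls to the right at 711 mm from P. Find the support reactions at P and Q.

Resultant of the triangular load: ½ × 1 × 750 = 375 N, acting at 699 mm from P (one-third of the span from the peak).
ΣM about P: Q_y·1117 − (½·1·750)·699 = 0 → Q_y = 262125/1117 = 234.669 ≈ 234.7 N.
ΣF_y = 0: P_y + 234.669 − ½·1·750 = 0 → P_y = 140.3 N.
ΣF_x = 0: P_x + 190 = 0 → P_x = -190.0 N.

P_x = -190.0 N, P_y = 140.3 N, Q_y = 234.7 N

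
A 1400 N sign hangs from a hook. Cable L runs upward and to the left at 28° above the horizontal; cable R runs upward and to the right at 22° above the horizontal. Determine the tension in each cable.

ΣF_x = 0: −T_L·cos28° + T_R·cos22° = 0 → T_R = 0.95229·T_L.
ΣF_y = 0: T_L·sin28° + T_R·sin22° = 1400.
Substitute: T_L·(0.469472 + 0.95229·0.374607) = 1400 → T_L = 1694.49 ≈ 1694 N.
Then T_R = 0.95229 × 1694.49 = 1614 N.

T_L = 1694 N, T_R = 1614 N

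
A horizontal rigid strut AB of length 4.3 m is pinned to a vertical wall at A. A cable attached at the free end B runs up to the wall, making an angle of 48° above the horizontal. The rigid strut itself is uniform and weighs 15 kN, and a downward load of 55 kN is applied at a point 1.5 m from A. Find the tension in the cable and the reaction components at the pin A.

ΣM about A: T·sin48°·4.3 − 15·2.15 − 55·1.5 = 0 → T = 114.75/(4.3·0.743145) = 35.9096 ≈ 35.91 kN.
ΣF_x = 0: A_x − T·cos48° = 0 → A_x = 35.9096 × 0.669131 = 24.03 kN.
ΣF_y = 0: A_y + T·sin48° − 15 − 55 = 0 → A_y = 70 − 35.9096 × 0.743145 = 43.31 kN.

T = 35.91 kN, A_x = 24.03 kN, A_y = 43.31 kN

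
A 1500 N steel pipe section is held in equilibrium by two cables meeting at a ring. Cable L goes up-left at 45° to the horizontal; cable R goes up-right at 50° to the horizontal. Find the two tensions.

T_L = 967.9 N, T_R = 1065 N

ΣF_x = 0: −T_L·cos45° + T_R·cos50° = 0 → T_R = 1.10006·T_L.
ΣF_y = 0: T_L·sin45° + T_R·sin50° = 1500.
Substitute: T_L·(0.707107 + 1.10006·0.766044) = 1500 → T_L = 967.866 ≈ 967.9 N.
Then T_R = 1.10006 × 967.866 = 1065 N.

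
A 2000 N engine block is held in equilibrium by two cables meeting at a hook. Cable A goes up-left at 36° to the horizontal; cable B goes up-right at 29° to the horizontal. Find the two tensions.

T_A = 1930 N, T_B = 1785 N

ΣF_x = 0: −T_A·cos36° + T_B·cos29° = 0 → T_B = 0.924993·T_A.
ΣF_y = 0: T_A·sin36° + T_B·sin29° = 2000.
Substitute: T_A·(0.587785 + 0.924993·0.48481) = 2000 → T_A = 1930.07 ≈ 1930 N.
Then T_B = 0.924993 × 1930.07 = 1785 N.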